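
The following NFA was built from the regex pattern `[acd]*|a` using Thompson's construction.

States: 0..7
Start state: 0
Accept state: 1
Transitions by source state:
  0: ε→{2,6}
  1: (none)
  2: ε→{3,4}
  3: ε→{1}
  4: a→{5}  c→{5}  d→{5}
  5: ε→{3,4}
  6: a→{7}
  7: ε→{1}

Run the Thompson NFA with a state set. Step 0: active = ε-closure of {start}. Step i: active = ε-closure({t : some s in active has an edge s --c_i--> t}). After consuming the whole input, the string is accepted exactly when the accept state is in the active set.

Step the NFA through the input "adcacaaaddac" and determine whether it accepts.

initial (ε-close {0}): {0,1,2,3,4,6}
'a' @ 1: {1,3,4,5,7}  [accepting]
'd' @ 2: {1,3,4,5}  [accepting]
'c' @ 3: {1,3,4,5}  [accepting]
'a' @ 4: {1,3,4,5}  [accepting]
'c' @ 5: {1,3,4,5}  [accepting]
'a' @ 6: {1,3,4,5}  [accepting]
'a' @ 7: {1,3,4,5}  [accepting]
'a' @ 8: {1,3,4,5}  [accepting]
'd' @ 9: {1,3,4,5}  [accepting]
'd' @ 10: {1,3,4,5}  [accepting]
'a' @ 11: {1,3,4,5}  [accepting]
'c' @ 12: {1,3,4,5}  [accepting]
after full input: {1,3,4,5}  (accept=1 in)

Answer: ACCEPT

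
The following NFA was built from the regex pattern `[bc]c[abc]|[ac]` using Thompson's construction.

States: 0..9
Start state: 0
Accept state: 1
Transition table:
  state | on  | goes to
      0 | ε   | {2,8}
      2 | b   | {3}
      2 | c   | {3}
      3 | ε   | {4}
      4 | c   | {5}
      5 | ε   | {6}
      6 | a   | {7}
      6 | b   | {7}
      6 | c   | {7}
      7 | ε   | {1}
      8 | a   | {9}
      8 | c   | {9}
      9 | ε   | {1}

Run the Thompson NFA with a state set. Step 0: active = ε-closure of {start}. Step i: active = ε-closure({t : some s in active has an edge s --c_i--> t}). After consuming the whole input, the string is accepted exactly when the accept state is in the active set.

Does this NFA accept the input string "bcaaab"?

initial (ε-close {0}): {0,2,8}
'b' @ 1: {3,4}
'c' @ 2: {5,6}
'a' @ 3: {1,7}  (accept∈set)
'a' @ 4: {}  — dead — no transitions
rest 'ab' ignored (set empty)
after full input: {}  (accept=1 not in)

Answer: REJECT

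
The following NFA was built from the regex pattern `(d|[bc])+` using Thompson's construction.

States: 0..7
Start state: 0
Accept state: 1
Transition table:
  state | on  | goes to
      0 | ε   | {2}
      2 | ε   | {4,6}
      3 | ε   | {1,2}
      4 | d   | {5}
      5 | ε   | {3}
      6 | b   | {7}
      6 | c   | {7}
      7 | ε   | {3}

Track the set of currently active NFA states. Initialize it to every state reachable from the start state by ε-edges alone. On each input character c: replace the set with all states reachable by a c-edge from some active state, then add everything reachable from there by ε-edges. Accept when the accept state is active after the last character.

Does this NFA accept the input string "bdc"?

S₀ = ε-closure({0}) = {0,2,4,6}
'b' @ 1: {1,2,3,4,6,7}  ✓accept
'd' @ 2: {1,2,3,4,5,6}  ✓accept
'c' @ 3: {1,2,3,4,6,7}  ✓accept
final: {1,2,3,4,6,7}; accept 1 in set

Answer: ACCEPT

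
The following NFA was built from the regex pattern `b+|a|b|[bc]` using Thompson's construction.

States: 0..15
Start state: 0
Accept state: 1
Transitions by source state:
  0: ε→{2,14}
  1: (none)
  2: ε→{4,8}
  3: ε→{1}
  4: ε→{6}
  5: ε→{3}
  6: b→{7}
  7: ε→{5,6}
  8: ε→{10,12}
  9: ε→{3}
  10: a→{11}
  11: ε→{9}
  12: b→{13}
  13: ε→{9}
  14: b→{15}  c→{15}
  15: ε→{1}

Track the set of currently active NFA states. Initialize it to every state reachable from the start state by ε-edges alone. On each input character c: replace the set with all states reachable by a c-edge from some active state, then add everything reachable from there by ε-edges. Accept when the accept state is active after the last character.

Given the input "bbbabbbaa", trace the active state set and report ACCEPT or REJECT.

Answer: REJECT

Steps:
initial (ε-close {0}): {0,2,4,6,8,10,12,14}
'b' @ 1: {1,3,5,6,7,9,13,15}  (accept∈set)
'b' @ 2: {1,3,5,6,7}  (accept∈set)
'b' @ 3: {1,3,5,6,7}  (accept∈set)
'a' @ 4: {}  — no active states
rest 'bbbaa' ignored (set empty)
after full input: {}  (accept=1 not in)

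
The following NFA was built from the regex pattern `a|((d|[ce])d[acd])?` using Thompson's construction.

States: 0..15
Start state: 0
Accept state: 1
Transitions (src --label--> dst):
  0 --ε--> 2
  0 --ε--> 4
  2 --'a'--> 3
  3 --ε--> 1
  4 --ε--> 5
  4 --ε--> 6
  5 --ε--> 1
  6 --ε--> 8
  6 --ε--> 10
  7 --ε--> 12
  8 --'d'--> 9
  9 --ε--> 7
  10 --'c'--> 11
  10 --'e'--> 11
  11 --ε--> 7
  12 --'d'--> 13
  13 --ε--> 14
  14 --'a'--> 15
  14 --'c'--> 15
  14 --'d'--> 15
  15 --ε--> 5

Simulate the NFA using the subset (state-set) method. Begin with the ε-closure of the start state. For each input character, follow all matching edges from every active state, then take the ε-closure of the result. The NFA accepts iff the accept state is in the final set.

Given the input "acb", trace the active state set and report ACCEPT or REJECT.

Answer: REJECT

Steps:
initial (ε-close {0}): {0,1,2,4,5,6,8,10}
'a' @ 1: {1,3}  (accept∈set)
'c' @ 2: {}  — no active states
rest 'b' ignored (set empty)
after full input: {}  (accept=1 not in)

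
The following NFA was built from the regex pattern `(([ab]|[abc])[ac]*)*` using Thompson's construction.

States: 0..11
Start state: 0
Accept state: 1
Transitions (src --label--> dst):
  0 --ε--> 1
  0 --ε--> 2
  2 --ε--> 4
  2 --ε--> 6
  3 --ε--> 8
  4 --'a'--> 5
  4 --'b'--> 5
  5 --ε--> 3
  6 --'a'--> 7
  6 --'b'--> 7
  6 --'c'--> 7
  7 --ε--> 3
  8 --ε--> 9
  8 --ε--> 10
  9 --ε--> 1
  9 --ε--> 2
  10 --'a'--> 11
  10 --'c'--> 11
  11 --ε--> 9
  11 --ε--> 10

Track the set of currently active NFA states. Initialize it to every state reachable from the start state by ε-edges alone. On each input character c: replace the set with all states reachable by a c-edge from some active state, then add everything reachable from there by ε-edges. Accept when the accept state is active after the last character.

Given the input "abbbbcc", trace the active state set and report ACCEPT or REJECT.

Answer: ACCEPT

Derivation:
start: ε-closure({0}) = {0,1,2,4,6}
'a' @ 1: {1,2,3,4,5,6,7,8,9,10}  [accepting]
'b' @ 2: {1,2,3,4,5,6,7,8,9,10}  [accepting]
'b' @ 3: {1,2,3,4,5,6,7,8,9,10}  [accepting]
'b' @ 4: {1,2,3,4,5,6,7,8,9,10}  [accepting]
'b' @ 5: {1,2,3,4,5,6,7,8,9,10}  [accepting]
'c' @ 6: {1,2,3,4,6,7,8,9,10,11}  [accepting]
'c' @ 7: {1,2,3,4,6,7,8,9,10,11}  [accepting]
end set {1,2,3,4,6,7,8,9,10,11} — state 1 in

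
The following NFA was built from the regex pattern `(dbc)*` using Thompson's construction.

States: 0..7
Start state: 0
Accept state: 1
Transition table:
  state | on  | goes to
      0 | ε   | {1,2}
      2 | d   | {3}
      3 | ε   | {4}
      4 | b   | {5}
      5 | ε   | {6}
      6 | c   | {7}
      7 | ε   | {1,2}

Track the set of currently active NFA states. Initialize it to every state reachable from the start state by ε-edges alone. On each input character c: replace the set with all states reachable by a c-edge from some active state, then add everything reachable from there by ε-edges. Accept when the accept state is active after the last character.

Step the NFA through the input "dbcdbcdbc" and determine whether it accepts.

Answer: ACCEPT

Trace:
S₀ = ε-closure({0}) = {0,1,2}
'd' @ 1: {3,4}
'b' @ 2: {5,6}
'c' @ 3: {1,2,7}  ✓accept
'd' @ 4: {3,4}
'b' @ 5: {5,6}
'c' @ 6: {1,2,7}  ✓accept
'd' @ 7: {3,4}
'b' @ 8: {5,6}
'c' @ 9: {1,2,7}  ✓accept
final: {1,2,7}; accept 1 in set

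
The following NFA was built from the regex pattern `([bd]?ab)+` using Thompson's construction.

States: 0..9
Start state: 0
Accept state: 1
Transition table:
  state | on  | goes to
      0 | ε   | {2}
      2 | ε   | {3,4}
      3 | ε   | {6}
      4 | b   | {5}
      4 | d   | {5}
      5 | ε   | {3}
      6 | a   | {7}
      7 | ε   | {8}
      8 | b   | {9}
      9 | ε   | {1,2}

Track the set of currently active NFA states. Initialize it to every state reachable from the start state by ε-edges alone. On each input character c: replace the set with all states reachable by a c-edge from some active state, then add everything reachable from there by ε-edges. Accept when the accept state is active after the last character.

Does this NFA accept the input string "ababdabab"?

start: ε-closure({0}) = {0,2,3,4,6}
'a' @ 1: {7,8}
'b' @ 2: {1,2,3,4,6,9}  (accept∈set)
'a' @ 3: {7,8}
'b' @ 4: {1,2,3,4,6,9}  (accept∈set)
'd' @ 5: {3,5,6}
'a' @ 6: {7,8}
'b' @ 7: {1,2,3,4,6,9}  (accept∈set)
'a' @ 8: {7,8}
'b' @ 9: {1,2,3,4,6,9}  (accept∈set)
final: {1,2,3,4,6,9}; accept 1 in set

Answer: ACCEPT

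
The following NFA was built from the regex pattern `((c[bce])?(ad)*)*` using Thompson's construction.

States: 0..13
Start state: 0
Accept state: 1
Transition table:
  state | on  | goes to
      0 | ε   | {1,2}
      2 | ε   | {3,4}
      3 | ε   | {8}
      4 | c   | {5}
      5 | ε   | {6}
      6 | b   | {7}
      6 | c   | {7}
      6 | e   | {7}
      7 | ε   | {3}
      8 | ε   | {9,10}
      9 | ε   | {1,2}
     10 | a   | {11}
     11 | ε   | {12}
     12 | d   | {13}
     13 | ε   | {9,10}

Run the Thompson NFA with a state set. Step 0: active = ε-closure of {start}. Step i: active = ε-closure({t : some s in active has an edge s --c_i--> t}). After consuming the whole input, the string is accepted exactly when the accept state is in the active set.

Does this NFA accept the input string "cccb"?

start: ε-closure({0}) = {0,1,2,3,4,8,9,10}
'c' @ 1: {5,6}
'c' @ 2: {1,2,3,4,7,8,9,10}  [accepting]
'c' @ 3: {5,6}
'b' @ 4: {1,2,3,4,7,8,9,10}  [accepting]
final: {1,2,3,4,7,8,9,10}; accept 1 in set

Answer: ACCEPT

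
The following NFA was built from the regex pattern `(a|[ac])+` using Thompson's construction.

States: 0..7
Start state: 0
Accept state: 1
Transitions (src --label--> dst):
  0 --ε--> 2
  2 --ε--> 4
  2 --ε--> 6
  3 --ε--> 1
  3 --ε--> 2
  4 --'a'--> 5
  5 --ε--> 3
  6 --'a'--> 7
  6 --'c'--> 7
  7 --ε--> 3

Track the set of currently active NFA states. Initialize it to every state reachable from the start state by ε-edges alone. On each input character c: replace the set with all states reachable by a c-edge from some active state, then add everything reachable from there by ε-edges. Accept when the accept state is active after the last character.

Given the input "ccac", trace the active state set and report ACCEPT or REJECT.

start: ε-closure({0}) = {0,2,4,6}
'c' @ 1: {1,2,3,4,6,7}  ✓accept
'c' @ 2: {1,2,3,4,6,7}  ✓accept
'a' @ 3: {1,2,3,4,5,6,7}  ✓accept
'c' @ 4: {1,2,3,4,6,7}  ✓accept
end set {1,2,3,4,6,7} — state 1 in

Answer: ACCEPT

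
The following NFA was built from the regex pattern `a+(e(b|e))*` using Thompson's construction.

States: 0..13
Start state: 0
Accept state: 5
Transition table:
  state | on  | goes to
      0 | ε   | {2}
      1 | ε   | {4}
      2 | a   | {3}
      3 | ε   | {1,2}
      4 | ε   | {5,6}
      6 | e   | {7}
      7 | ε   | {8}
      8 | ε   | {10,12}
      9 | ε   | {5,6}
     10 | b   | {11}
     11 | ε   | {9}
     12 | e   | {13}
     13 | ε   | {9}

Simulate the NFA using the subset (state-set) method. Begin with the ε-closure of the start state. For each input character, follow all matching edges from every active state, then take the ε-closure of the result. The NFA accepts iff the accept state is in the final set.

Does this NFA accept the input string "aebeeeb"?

S₀ = ε-closure({0}) = {0,2}
'a' @ 1: {1,2,3,4,5,6}  (accept∈set)
'e' @ 2: {7,8,10,12}
'b' @ 3: {5,6,9,11}  (accept∈set)
'e' @ 4: {7,8,10,12}
'e' @ 5: {5,6,9,13}  (accept∈set)
'e' @ 6: {7,8,10,12}
'b' @ 7: {5,6,9,11}  (accept∈set)
after full input: {5,6,9,11}  (accept=5 in)

Answer: ACCEPT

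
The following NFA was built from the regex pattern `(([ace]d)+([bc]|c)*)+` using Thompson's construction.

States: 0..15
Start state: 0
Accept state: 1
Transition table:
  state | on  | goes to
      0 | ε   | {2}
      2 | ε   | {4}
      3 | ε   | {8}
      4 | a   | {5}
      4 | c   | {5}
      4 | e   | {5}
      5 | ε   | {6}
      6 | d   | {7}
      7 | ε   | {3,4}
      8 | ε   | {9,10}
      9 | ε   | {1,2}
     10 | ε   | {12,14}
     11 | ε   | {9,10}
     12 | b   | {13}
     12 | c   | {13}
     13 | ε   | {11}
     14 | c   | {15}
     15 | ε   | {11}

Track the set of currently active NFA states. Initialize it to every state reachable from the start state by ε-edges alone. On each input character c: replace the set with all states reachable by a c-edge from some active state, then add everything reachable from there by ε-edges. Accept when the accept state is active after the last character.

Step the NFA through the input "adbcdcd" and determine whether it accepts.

Answer: ACCEPT

Derivation:
S₀ = ε-closure({0}) = {0,2,4}
'a' @ 1: {5,6}
'd' @ 2: {1,2,3,4,7,8,9,10,12,14}  [accepting]
'b' @ 3: {1,2,4,9,10,11,12,13,14}  [accepting]
'c' @ 4: {1,2,4,5,6,9,10,11,12,13,14,15}  [accepting]
'd' @ 5: {1,2,3,4,7,8,9,10,12,14}  [accepting]
'c' @ 6: {1,2,4,5,6,9,10,11,12,13,14,15}  [accepting]
'd' @ 7: {1,2,3,4,7,8,9,10,12,14}  [accepting]
after full input: {1,2,3,4,7,8,9,10,12,14}  (accept=1 in)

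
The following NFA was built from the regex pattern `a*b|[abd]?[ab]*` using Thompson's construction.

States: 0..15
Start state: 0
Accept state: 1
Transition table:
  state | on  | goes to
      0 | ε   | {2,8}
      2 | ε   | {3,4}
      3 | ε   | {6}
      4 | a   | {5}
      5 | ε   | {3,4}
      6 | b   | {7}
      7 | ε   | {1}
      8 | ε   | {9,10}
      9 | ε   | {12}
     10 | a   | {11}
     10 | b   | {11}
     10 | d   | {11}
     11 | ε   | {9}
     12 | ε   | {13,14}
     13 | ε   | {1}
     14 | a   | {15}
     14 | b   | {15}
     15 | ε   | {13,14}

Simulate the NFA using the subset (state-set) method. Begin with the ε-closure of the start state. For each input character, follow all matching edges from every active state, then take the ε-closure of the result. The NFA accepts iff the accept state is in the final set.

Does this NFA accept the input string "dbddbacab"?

Answer: REJECT

Derivation:
S₀ = ε-closure({0}) = {0,1,2,3,4,6,8,9,10,12,13,14}
'd' @ 1: {1,9,11,12,13,14}  [accepting]
'b' @ 2: {1,13,14,15}  [accepting]
'd' @ 3: {}  — state set empty
rest 'dbacab' ignored (set empty)
after full input: {}  (accept=1 not in)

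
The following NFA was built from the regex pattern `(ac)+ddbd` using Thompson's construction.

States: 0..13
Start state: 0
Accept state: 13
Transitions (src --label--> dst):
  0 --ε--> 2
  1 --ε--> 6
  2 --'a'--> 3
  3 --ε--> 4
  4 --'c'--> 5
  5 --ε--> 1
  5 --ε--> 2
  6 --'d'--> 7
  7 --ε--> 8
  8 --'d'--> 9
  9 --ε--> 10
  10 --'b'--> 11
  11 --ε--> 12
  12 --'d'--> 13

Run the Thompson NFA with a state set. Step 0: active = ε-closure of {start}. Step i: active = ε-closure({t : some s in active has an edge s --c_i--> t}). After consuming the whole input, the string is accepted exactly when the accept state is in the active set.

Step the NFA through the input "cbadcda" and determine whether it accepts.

S₀ = ε-closure({0}) = {0,2}
'c' @ 1: {}  — state set empty
rest 'badcda' ignored (set empty)
after full input: {}  (accept=13 not in)

Answer: REJECT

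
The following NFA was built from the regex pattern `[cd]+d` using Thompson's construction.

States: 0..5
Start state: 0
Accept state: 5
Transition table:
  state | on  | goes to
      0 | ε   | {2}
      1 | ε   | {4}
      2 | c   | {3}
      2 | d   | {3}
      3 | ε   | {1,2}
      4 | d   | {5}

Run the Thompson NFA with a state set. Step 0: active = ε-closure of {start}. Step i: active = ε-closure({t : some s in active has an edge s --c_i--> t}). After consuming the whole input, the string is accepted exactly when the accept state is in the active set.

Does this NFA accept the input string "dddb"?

start: ε-closure({0}) = {0,2}
'd' @ 1: {1,2,3,4}
'd' @ 2: {1,2,3,4,5}  (accept∈set)
'd' @ 3: {1,2,3,4,5}  (accept∈set)
'b' @ 4: {}  — dead — no transitions
final: {}; accept 5 not in set

Answer: REJECT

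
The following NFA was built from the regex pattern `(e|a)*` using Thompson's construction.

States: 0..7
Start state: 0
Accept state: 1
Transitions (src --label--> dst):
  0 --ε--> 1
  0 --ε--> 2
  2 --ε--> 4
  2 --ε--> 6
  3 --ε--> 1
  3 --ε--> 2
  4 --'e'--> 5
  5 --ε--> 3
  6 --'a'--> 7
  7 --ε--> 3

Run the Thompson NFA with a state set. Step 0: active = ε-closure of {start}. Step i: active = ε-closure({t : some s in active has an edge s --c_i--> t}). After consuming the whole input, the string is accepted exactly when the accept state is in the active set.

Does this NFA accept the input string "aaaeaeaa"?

Answer: ACCEPT

Steps:
start: ε-closure({0}) = {0,1,2,4,6}
'a' @ 1: {1,2,3,4,6,7}  ✓accept
'a' @ 2: {1,2,3,4,6,7}  ✓accept
'a' @ 3: {1,2,3,4,6,7}  ✓accept
'e' @ 4: {1,2,3,4,5,6}  ✓accept
'a' @ 5: {1,2,3,4,6,7}  ✓accept
'e' @ 6: {1,2,3,4,5,6}  ✓accept
'a' @ 7: {1,2,3,4,6,7}  ✓accept
'a' @ 8: {1,2,3,4,6,7}  ✓accept
after full input: {1,2,3,4,6,7}  (accept=1 in)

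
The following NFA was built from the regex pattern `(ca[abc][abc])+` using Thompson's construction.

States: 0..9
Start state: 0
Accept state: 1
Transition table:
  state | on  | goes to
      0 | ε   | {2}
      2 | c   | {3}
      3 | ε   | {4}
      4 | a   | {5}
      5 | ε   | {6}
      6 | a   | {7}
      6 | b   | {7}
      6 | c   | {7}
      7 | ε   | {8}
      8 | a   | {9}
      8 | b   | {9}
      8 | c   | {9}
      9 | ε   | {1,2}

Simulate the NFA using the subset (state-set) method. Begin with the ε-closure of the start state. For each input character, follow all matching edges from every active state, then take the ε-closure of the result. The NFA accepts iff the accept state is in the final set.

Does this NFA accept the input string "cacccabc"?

Answer: ACCEPT

Steps:
start: ε-closure({0}) = {0,2}
'c' @ 1: {3,4}
'a' @ 2: {5,6}
'c' @ 3: {7,8}
'c' @ 4: {1,2,9}  [accepting]
'c' @ 5: {3,4}
'a' @ 6: {5,6}
'b' @ 7: {7,8}
'c' @ 8: {1,2,9}  [accepting]
end set {1,2,9} — state 1 in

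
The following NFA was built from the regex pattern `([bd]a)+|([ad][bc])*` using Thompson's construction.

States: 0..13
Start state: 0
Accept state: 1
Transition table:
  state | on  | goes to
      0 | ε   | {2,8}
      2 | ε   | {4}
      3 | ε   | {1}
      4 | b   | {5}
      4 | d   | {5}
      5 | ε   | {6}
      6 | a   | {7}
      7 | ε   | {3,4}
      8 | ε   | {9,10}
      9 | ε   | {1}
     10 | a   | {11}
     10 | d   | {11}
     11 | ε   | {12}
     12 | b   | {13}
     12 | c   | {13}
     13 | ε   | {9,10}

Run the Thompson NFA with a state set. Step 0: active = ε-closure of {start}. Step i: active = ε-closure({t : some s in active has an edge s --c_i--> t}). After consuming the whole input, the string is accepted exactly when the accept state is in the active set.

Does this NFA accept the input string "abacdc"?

initial (ε-close {0}): {0,1,2,4,8,9,10}
'a' @ 1: {11,12}
'b' @ 2: {1,9,10,13}  [accepting]
'a' @ 3: {11,12}
'c' @ 4: {1,9,10,13}  [accepting]
'd' @ 5: {11,12}
'c' @ 6: {1,9,10,13}  [accepting]
after full input: {1,9,10,13}  (accept=1 in)

Answer: ACCEPT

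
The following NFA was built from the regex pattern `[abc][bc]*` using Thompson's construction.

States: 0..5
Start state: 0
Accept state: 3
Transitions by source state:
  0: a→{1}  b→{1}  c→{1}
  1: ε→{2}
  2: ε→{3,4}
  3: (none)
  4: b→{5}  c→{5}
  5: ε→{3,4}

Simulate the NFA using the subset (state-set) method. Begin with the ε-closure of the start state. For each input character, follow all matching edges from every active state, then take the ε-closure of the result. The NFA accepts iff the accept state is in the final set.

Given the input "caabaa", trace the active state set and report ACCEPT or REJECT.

initial (ε-close {0}): {0}
'c' @ 1: {1,2,3,4}  (accept∈set)
'a' @ 2: {}  — no active states
rest 'abaa' ignored (set empty)
end set {} — state 3 not in

Answer: REJECT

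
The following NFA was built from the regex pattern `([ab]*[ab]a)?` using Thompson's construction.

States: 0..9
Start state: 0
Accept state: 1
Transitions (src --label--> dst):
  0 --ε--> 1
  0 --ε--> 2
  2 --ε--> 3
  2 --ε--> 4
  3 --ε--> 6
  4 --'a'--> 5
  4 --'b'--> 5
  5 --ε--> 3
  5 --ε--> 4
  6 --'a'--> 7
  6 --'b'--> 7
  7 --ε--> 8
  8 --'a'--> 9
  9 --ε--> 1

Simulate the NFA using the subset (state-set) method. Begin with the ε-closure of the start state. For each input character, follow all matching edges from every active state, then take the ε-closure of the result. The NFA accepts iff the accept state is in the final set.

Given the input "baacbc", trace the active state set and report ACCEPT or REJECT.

initial (ε-close {0}): {0,1,2,3,4,6}
'b' @ 1: {3,4,5,6,7,8}
'a' @ 2: {1,3,4,5,6,7,8,9}  (accept∈set)
'a' @ 3: {1,3,4,5,6,7,8,9}  (accept∈set)
'c' @ 4: {}  — state set empty
rest 'bc' ignored (set empty)
end set {} — state 1 not in

Answer: REJECT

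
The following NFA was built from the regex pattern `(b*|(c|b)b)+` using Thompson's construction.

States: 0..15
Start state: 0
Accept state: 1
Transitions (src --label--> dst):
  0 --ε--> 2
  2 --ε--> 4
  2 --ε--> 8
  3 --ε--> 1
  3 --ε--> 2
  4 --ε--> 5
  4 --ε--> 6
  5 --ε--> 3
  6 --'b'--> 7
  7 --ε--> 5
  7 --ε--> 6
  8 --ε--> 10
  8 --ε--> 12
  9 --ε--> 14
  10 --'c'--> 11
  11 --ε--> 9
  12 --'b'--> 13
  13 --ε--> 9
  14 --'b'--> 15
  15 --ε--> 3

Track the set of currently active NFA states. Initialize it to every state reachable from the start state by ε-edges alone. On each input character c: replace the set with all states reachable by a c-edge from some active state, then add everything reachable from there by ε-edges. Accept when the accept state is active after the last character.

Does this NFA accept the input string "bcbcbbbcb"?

initial (ε-close {0}): {0,1,2,3,4,5,6,8,10,12}
'b' @ 1: {1,2,3,4,5,6,7,8,9,10,12,13,14}  (accept∈set)
'c' @ 2: {9,11,14}
'b' @ 3: {1,2,3,4,5,6,8,10,12,15}  (accept∈set)
'c' @ 4: {9,11,14}
'b' @ 5: {1,2,3,4,5,6,8,10,12,15}  (accept∈set)
'b' @ 6: {1,2,3,4,5,6,7,8,9,10,12,13,14}  (accept∈set)
'b' @ 7: {1,2,3,4,5,6,7,8,9,10,12,13,14,15}  (accept∈set)
'c' @ 8: {9,11,14}
'b' @ 9: {1,2,3,4,5,6,8,10,12,15}  (accept∈set)
final: {1,2,3,4,5,6,8,10,12,15}; accept 1 in set

Answer: ACCEPT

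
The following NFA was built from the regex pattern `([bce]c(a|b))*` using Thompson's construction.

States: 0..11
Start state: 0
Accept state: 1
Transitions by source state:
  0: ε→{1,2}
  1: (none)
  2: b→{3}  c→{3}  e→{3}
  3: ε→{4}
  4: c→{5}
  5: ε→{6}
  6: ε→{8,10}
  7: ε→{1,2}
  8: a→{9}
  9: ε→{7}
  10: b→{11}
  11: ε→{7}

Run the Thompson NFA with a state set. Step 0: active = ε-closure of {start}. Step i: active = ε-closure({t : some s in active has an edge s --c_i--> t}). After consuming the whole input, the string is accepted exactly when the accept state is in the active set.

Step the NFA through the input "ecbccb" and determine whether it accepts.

initial (ε-close {0}): {0,1,2}
'e' @ 1: {3,4}
'c' @ 2: {5,6,8,10}
'b' @ 3: {1,2,7,11}  (accept∈set)
'c' @ 4: {3,4}
'c' @ 5: {5,6,8,10}
'b' @ 6: {1,2,7,11}  (accept∈set)
final: {1,2,7,11}; accept 1 in set

Answer: ACCEPT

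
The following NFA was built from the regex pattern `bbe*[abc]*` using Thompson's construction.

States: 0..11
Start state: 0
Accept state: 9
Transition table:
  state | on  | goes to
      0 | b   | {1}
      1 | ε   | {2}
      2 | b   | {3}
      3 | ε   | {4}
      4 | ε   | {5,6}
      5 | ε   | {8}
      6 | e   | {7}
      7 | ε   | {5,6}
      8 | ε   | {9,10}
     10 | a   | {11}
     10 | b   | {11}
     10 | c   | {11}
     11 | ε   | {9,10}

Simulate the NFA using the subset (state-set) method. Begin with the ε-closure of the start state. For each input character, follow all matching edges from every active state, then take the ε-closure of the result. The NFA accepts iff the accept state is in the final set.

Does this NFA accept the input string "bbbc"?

Answer: ACCEPT

Trace:
initial (ε-close {0}): {0}
'b' @ 1: {1,2}
'b' @ 2: {3,4,5,6,8,9,10}  ✓accept
'b' @ 3: {9,10,11}  ✓accept
'c' @ 4: {9,10,11}  ✓accept
end set {9,10,11} — state 9 in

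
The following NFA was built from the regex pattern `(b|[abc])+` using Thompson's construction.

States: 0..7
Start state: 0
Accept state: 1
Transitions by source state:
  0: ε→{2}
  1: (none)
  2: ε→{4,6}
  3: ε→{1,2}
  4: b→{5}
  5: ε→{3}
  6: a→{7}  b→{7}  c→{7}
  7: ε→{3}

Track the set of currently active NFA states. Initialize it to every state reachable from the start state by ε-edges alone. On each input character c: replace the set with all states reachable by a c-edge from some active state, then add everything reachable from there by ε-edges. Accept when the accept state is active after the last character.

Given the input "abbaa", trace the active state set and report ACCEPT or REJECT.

start: ε-closure({0}) = {0,2,4,6}
'a' @ 1: {1,2,3,4,6,7}  [accepting]
'b' @ 2: {1,2,3,4,5,6,7}  [accepting]
'b' @ 3: {1,2,3,4,5,6,7}  [accepting]
'a' @ 4: {1,2,3,4,6,7}  [accepting]
'a' @ 5: {1,2,3,4,6,7}  [accepting]
final: {1,2,3,4,6,7}; accept 1 in set

Answer: ACCEPT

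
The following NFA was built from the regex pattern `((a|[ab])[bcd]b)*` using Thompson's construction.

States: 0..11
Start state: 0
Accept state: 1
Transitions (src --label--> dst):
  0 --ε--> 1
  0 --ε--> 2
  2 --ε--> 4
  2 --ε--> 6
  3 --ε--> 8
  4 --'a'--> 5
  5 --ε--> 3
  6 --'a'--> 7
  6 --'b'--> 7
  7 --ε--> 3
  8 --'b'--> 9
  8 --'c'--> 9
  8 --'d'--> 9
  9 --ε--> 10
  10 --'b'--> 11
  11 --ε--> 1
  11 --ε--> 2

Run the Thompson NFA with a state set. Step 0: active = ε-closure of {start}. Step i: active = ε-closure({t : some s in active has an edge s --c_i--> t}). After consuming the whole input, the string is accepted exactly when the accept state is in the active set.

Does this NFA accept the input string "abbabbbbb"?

S₀ = ε-closure({0}) = {0,1,2,4,6}
'a' @ 1: {3,5,7,8}
'b' @ 2: {9,10}
'b' @ 3: {1,2,4,6,11}  (accept∈set)
'a' @ 4: {3,5,7,8}
'b' @ 5: {9,10}
'b' @ 6: {1,2,4,6,11}  (accept∈set)
'b' @ 7: {3,7,8}
'b' @ 8: {9,10}
'b' @ 9: {1,2,4,6,11}  (accept∈set)
end set {1,2,4,6,11} — state 1 in

Answer: ACCEPT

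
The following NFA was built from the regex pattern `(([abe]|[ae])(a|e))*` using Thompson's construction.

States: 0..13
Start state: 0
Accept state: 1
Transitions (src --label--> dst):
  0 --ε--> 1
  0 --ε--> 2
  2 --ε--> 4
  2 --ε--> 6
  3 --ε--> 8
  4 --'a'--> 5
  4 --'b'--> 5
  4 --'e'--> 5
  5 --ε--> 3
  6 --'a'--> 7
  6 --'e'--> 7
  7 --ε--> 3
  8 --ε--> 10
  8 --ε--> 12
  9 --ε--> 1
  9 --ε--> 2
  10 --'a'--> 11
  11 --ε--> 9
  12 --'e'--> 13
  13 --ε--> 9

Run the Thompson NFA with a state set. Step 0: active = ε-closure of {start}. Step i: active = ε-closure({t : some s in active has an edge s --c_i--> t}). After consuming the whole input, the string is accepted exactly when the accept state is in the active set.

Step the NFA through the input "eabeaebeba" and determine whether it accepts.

Answer: ACCEPT

Trace:
initial (ε-close {0}): {0,1,2,4,6}
'e' @ 1: {3,5,7,8,10,12}
'a' @ 2: {1,2,4,6,9,11}  (accept∈set)
'b' @ 3: {3,5,8,10,12}
'e' @ 4: {1,2,4,6,9,13}  (accept∈set)
'a' @ 5: {3,5,7,8,10,12}
'e' @ 6: {1,2,4,6,9,13}  (accept∈set)
'b' @ 7: {3,5,8,10,12}
'e' @ 8: {1,2,4,6,9,13}  (accept∈set)
'b' @ 9: {3,5,8,10,12}
'a' @ 10: {1,2,4,6,9,11}  (accept∈set)
after full input: {1,2,4,6,9,11}  (accept=1 in)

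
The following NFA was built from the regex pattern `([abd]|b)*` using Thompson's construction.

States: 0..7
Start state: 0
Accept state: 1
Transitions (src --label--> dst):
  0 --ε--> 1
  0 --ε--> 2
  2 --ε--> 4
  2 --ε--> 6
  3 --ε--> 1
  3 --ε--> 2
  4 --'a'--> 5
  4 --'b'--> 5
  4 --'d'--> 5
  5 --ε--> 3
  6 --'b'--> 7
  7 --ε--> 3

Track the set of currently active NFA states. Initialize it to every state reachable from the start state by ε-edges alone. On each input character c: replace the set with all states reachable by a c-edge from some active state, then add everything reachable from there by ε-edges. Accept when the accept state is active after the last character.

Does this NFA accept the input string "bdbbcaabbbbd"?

Answer: REJECT

Trace:
start: ε-closure({0}) = {0,1,2,4,6}
'b' @ 1: {1,2,3,4,5,6,7}  ✓accept
'd' @ 2: {1,2,3,4,5,6}  ✓accept
'b' @ 3: {1,2,3,4,5,6,7}  ✓accept
'b' @ 4: {1,2,3,4,5,6,7}  ✓accept
'c' @ 5: {}  — no active states
rest 'aabbbbd' ignored (set empty)
final: {}; accept 1 not in set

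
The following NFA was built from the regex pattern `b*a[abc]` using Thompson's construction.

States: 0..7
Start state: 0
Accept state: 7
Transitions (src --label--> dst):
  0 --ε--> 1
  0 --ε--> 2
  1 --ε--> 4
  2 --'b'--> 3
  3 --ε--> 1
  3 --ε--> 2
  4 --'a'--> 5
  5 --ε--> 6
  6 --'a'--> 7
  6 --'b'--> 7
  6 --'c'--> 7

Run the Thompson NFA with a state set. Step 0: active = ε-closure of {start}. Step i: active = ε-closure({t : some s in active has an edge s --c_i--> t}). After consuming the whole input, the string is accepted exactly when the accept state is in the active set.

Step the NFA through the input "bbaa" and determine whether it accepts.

start: ε-closure({0}) = {0,1,2,4}
'b' @ 1: {1,2,3,4}
'b' @ 2: {1,2,3,4}
'a' @ 3: {5,6}
'a' @ 4: {7}  [accepting]
final: {7}; accept 7 in set

Answer: ACCEPT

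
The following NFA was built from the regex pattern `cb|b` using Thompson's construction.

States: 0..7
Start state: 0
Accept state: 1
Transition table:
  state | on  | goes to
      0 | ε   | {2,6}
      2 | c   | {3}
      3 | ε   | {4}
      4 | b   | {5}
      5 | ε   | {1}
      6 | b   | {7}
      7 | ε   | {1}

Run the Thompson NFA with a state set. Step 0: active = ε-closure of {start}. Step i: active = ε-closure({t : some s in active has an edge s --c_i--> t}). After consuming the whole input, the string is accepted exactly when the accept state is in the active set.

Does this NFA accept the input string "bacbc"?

Answer: REJECT

Derivation:
S₀ = ε-closure({0}) = {0,2,6}
'b' @ 1: {1,7}  [accepting]
'a' @ 2: {}  — no active states
rest 'cbc' ignored (set empty)
end set {} — state 1 not in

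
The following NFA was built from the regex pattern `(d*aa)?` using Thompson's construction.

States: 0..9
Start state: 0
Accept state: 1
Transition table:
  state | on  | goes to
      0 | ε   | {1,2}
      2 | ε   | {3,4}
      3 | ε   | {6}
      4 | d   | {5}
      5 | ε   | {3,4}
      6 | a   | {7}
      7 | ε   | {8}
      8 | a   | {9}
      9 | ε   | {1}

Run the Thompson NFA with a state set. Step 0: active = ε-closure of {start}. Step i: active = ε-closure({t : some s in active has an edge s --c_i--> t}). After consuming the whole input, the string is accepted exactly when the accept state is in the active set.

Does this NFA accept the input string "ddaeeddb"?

Answer: REJECT

Steps:
initial (ε-close {0}): {0,1,2,3,4,6}
'd' @ 1: {3,4,5,6}
'd' @ 2: {3,4,5,6}
'a' @ 3: {7,8}
'e' @ 4: {}  — no active states
rest 'eddb' ignored (set empty)
final: {}; accept 1 not in set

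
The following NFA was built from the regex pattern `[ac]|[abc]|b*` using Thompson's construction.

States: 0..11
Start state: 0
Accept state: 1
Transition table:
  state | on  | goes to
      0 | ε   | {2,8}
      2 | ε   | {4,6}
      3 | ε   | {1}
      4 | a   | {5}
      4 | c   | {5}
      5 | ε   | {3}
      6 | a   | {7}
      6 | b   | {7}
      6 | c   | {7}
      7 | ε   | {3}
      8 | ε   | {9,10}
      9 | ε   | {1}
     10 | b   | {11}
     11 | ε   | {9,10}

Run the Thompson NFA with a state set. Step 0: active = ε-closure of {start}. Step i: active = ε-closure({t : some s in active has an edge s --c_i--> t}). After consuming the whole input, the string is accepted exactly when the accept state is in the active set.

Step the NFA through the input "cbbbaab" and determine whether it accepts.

Answer: REJECT

Derivation:
start: ε-closure({0}) = {0,1,2,4,6,8,9,10}
'c' @ 1: {1,3,5,7}  [accepting]
'b' @ 2: {}  — dead — no transitions
rest 'bbaab' ignored (set empty)
final: {}; accept 1 not in set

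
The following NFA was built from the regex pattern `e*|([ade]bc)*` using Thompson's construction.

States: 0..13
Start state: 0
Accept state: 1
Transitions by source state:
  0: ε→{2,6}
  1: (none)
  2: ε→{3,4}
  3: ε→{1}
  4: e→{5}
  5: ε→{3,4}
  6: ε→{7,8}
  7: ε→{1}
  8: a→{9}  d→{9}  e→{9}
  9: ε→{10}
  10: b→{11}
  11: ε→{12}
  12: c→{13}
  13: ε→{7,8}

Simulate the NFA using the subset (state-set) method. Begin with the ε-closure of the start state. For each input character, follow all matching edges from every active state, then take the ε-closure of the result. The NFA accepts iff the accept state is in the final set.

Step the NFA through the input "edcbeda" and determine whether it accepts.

Answer: REJECT

Derivation:
start: ε-closure({0}) = {0,1,2,3,4,6,7,8}
'e' @ 1: {1,3,4,5,9,10}  ✓accept
'd' @ 2: {}  — no active states
rest 'cbeda' ignored (set empty)
end set {} — state 1 not in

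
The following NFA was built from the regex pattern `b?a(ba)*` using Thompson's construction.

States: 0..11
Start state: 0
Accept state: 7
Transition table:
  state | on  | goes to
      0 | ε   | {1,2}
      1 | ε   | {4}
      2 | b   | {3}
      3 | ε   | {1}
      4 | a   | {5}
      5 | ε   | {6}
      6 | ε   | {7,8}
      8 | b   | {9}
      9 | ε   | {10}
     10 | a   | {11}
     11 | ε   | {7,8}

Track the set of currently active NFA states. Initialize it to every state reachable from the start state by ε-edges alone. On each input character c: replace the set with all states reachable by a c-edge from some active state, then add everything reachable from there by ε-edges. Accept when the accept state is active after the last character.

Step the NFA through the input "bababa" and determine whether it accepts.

Answer: ACCEPT

Steps:
initial (ε-close {0}): {0,1,2,4}
'b' @ 1: {1,3,4}
'a' @ 2: {5,6,7,8}  [accepting]
'b' @ 3: {9,10}
'a' @ 4: {7,8,11}  [accepting]
'b' @ 5: {9,10}
'a' @ 6: {7,8,11}  [accepting]
end set {7,8,11} — state 7 in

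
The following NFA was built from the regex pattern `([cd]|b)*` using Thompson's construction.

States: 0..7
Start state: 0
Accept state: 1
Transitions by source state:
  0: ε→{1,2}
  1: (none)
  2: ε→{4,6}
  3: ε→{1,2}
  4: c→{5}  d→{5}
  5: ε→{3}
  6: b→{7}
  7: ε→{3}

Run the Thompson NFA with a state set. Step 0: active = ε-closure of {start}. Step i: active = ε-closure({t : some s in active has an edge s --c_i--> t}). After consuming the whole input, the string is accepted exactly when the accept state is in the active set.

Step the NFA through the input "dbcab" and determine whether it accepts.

Answer: REJECT

Derivation:
S₀ = ε-closure({0}) = {0,1,2,4,6}
'd' @ 1: {1,2,3,4,5,6}  ✓accept
'b' @ 2: {1,2,3,4,6,7}  ✓accept
'c' @ 3: {1,2,3,4,5,6}  ✓accept
'a' @ 4: {}  — state set empty
rest 'b' ignored (set empty)
final: {}; accept 1 not in set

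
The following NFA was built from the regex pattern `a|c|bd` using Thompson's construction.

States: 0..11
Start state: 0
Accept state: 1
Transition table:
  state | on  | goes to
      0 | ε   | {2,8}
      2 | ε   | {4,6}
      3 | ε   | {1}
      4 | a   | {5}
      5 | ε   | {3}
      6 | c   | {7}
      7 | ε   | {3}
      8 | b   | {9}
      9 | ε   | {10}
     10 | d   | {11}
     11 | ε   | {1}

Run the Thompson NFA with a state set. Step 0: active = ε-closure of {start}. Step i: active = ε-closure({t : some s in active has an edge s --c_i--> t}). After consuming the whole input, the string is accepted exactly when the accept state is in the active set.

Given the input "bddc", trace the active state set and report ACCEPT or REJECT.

S₀ = ε-closure({0}) = {0,2,4,6,8}
'b' @ 1: {9,10}
'd' @ 2: {1,11}  (accept∈set)
'd' @ 3: {}  — dead — no transitions
rest 'c' ignored (set empty)
end set {} — state 1 not in

Answer: REJECT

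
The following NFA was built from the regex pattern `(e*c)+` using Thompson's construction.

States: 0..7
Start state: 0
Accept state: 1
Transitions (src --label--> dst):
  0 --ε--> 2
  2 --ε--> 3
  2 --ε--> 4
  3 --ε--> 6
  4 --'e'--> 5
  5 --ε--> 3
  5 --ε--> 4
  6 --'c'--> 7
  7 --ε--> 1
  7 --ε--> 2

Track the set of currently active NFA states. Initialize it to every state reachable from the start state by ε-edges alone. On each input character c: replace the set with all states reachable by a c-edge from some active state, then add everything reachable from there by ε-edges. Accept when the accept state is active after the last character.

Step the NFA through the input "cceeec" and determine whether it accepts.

Answer: ACCEPT

Trace:
S₀ = ε-closure({0}) = {0,2,3,4,6}
'c' @ 1: {1,2,3,4,6,7}  [accepting]
'c' @ 2: {1,2,3,4,6,7}  [accepting]
'e' @ 3: {3,4,5,6}
'e' @ 4: {3,4,5,6}
'e' @ 5: {3,4,5,6}
'c' @ 6: {1,2,3,4,6,7}  [accepting]
final: {1,2,3,4,6,7}; accept 1 in set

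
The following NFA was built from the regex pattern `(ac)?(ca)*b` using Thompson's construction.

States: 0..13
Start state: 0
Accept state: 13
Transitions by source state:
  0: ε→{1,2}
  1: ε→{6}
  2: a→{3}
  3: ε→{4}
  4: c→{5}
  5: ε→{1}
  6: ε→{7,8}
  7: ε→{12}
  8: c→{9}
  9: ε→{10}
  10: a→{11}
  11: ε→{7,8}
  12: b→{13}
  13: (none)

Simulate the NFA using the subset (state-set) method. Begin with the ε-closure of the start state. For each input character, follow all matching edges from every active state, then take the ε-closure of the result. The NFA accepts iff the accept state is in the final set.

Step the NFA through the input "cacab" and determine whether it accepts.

Answer: ACCEPT

Steps:
start: ε-closure({0}) = {0,1,2,6,7,8,12}
'c' @ 1: {9,10}
'a' @ 2: {7,8,11,12}
'c' @ 3: {9,10}
'a' @ 4: {7,8,11,12}
'b' @ 5: {13}  [accepting]
final: {13}; accept 13 in set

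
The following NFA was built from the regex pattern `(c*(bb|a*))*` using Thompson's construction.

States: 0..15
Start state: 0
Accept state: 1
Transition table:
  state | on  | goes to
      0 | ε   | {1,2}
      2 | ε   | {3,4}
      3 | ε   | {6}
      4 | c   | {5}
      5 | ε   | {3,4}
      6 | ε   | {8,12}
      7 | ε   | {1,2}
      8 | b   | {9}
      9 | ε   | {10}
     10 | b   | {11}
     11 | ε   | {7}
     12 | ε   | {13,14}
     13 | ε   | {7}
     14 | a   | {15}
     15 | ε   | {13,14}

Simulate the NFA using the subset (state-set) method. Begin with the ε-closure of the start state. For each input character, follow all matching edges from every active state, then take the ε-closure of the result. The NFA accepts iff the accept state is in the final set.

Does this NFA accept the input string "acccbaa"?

Answer: REJECT

Steps:
start: ε-closure({0}) = {0,1,2,3,4,6,7,8,12,13,14}
'a' @ 1: {1,2,3,4,6,7,8,12,13,14,15}  ✓accept
'c' @ 2: {1,2,3,4,5,6,7,8,12,13,14}  ✓accept
'c' @ 3: {1,2,3,4,5,6,7,8,12,13,14}  ✓accept
'c' @ 4: {1,2,3,4,5,6,7,8,12,13,14}  ✓accept
'b' @ 5: {9,10}
'a' @ 6: {}  — state set empty
rest 'a' ignored (set empty)
final: {}; accept 1 not in set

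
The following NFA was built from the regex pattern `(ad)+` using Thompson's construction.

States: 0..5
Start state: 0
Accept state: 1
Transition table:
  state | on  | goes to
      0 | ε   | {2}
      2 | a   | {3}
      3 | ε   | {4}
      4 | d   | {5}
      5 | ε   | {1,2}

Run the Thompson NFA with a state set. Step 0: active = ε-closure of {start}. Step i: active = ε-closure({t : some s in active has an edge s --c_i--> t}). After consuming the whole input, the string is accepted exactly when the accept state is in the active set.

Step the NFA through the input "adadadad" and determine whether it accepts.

initial (ε-close {0}): {0,2}
'a' @ 1: {3,4}
'd' @ 2: {1,2,5}  ✓accept
'a' @ 3: {3,4}
'd' @ 4: {1,2,5}  ✓accept
'a' @ 5: {3,4}
'd' @ 6: {1,2,5}  ✓accept
'a' @ 7: {3,4}
'd' @ 8: {1,2,5}  ✓accept
final: {1,2,5}; accept 1 in set

Answer: ACCEPT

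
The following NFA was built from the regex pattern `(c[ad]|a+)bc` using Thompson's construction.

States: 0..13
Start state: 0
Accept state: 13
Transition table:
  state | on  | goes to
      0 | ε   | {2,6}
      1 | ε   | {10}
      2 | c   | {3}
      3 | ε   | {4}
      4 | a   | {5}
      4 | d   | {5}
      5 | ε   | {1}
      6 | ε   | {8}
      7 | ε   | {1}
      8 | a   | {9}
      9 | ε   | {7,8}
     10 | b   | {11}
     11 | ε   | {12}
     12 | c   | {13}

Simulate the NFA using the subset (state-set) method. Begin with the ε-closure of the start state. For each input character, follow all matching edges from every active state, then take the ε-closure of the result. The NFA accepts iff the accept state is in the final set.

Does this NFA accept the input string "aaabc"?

Answer: ACCEPT

Derivation:
initial (ε-close {0}): {0,2,6,8}
'a' @ 1: {1,7,8,9,10}
'a' @ 2: {1,7,8,9,10}
'a' @ 3: {1,7,8,9,10}
'b' @ 4: {11,12}
'c' @ 5: {13}  ✓accept
final: {13}; accept 13 in set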